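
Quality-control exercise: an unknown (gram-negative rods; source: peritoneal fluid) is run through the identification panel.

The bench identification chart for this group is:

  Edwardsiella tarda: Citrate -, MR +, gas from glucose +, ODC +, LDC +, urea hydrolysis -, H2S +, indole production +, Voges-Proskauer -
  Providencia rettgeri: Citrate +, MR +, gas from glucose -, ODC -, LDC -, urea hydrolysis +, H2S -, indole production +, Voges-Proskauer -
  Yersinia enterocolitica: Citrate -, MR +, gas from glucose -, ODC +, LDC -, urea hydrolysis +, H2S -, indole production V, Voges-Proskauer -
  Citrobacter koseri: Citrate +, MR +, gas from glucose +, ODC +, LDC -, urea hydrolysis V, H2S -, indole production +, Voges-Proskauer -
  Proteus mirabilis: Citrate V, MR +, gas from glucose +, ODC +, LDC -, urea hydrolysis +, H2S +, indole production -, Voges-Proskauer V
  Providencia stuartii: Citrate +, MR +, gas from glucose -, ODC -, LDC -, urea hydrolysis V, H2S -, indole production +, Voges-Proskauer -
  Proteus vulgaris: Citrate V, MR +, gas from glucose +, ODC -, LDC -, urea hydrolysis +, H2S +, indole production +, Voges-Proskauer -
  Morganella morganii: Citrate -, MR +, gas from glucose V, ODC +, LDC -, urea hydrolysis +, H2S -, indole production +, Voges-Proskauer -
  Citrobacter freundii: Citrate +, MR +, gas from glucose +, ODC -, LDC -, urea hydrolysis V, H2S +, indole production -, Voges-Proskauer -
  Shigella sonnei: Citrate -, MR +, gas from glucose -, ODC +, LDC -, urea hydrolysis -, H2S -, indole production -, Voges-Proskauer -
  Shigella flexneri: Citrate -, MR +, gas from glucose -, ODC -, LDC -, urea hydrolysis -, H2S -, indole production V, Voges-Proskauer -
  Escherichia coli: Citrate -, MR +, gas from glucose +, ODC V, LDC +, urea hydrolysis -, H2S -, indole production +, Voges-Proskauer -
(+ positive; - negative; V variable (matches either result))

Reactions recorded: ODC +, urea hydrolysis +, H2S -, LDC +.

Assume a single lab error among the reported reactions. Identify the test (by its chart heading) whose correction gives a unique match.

urea hydrolysis

As reported, no row in the chart matches all 4 reactions.
Reversing urea hydrolysis (to -) → unique match: Escherichia coli.
Reversing LDC → 3 organisms match (not unique).
Reversing ODC → still no organism matches.
Reversing H2S → still no organism matches.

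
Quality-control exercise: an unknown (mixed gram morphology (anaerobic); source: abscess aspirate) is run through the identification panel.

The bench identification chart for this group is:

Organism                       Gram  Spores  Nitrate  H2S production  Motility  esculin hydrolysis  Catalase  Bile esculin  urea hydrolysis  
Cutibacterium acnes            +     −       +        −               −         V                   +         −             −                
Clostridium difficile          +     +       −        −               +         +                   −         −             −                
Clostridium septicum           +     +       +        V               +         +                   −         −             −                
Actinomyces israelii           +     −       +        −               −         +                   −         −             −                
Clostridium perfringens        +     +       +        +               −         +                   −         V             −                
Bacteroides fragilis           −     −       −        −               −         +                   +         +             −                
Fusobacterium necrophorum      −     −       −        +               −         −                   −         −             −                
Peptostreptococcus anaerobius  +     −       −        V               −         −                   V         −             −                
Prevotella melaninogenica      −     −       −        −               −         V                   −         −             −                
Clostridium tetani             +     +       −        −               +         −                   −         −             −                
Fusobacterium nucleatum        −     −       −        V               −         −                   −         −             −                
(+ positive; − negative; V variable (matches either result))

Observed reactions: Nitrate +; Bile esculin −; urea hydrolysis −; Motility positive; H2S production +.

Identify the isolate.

H2S production +: excludes 6 organisms — 5 left.
urea hydrolysis −: all 5 remaining candidates are consistent.
Bile esculin −: all 5 remaining candidates are consistent.
Motility +: excludes Clostridium perfringens, Fusobacterium necrophorum, Peptostreptococcus anaerobius, Fusobacterium nucleatum — 1 left.
Nitrate +: the one remaining candidate is consistent.

Clostridium septicum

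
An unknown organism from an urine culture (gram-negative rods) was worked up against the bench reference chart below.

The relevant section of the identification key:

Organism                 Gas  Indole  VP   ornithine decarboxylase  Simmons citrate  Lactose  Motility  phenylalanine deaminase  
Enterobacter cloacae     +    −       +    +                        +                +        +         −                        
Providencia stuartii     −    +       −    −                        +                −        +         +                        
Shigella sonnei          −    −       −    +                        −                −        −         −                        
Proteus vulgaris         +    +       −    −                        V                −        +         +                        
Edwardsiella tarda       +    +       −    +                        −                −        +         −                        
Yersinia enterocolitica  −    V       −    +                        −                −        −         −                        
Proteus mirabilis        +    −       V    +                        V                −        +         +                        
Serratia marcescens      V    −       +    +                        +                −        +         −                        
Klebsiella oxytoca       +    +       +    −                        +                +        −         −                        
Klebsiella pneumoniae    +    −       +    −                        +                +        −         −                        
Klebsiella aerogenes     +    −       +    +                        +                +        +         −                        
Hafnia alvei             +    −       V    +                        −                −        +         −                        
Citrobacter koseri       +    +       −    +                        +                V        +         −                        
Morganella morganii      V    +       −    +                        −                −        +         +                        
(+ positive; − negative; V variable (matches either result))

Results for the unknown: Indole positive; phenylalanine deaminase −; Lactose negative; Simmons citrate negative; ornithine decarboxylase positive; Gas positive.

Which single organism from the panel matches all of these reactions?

Edwardsiella tarda

Gas +: excludes Providencia stuartii, Shigella sonnei, Yersinia enterocolitica — 11 left.
Indole +: excludes 6 organisms — 5 left.
ornithine decarboxylase +: excludes Proteus vulgaris, Klebsiella oxytoca — 3 left.
Simmons citrate −: excludes Citrobacter koseri — 2 left.
phenylalanine deaminase −: excludes Morganella morganii — 1 left.
Lactose −: the one remaining candidate is consistent.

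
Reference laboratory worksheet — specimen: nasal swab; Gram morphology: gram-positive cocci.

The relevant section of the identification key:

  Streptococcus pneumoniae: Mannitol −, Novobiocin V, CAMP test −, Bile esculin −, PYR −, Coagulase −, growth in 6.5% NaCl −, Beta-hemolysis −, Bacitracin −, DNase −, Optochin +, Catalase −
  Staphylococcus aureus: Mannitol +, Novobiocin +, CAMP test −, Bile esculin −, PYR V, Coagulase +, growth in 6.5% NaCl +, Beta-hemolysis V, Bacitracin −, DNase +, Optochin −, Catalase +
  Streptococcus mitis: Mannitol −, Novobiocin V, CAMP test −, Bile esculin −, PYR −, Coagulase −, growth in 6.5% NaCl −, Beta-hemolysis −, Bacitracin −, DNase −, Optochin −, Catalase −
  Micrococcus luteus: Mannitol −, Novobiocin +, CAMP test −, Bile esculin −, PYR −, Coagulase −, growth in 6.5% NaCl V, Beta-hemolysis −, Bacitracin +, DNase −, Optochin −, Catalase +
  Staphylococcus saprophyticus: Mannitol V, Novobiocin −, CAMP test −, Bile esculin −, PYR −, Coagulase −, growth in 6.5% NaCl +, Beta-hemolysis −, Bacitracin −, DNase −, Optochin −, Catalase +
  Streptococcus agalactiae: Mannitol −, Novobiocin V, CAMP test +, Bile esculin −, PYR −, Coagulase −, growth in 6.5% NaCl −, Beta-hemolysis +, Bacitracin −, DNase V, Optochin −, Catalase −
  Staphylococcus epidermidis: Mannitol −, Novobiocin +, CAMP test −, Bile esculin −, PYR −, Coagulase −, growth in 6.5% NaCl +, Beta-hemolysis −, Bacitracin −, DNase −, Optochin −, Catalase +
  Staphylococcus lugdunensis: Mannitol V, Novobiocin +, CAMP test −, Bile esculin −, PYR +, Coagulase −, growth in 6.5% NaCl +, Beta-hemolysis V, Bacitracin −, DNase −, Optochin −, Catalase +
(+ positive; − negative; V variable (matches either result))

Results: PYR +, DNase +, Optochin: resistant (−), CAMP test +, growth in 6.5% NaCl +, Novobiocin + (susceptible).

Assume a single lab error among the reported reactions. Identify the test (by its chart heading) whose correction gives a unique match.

CAMP test

As reported, no row in the chart matches all 6 reactions.
Reversing DNase → still no organism matches.
Reversing Optochin → still no organism matches.
Reversing growth in 6.5% NaCl → still no organism matches.
Reversing CAMP test (to −) → unique match: Staphylococcus aureus.
Reversing Novobiocin → still no organism matches.
Reversing PYR → still no organism matches.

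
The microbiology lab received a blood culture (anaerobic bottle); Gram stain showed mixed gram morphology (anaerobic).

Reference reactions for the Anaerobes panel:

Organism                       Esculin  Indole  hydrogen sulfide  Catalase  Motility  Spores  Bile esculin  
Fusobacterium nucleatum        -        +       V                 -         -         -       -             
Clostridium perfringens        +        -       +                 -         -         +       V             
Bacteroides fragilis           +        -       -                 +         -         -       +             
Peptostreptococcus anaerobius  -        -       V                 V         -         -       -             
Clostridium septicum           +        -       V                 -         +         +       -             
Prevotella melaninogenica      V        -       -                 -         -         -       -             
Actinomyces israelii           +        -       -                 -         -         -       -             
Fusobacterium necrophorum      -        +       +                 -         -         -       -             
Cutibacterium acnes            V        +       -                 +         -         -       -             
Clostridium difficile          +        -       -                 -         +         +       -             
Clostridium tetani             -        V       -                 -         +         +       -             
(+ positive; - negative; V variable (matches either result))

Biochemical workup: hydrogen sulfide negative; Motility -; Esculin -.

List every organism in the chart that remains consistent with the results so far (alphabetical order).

Cutibacterium acnes, Fusobacterium nucleatum, Peptostreptococcus anaerobius, Prevotella melaninogenica

Esculin -: excludes 5 organisms — 6 left.
hydrogen sulfide -: excludes Fusobacterium necrophorum — 5 left.
Motility -: excludes Clostridium tetani — 4 left.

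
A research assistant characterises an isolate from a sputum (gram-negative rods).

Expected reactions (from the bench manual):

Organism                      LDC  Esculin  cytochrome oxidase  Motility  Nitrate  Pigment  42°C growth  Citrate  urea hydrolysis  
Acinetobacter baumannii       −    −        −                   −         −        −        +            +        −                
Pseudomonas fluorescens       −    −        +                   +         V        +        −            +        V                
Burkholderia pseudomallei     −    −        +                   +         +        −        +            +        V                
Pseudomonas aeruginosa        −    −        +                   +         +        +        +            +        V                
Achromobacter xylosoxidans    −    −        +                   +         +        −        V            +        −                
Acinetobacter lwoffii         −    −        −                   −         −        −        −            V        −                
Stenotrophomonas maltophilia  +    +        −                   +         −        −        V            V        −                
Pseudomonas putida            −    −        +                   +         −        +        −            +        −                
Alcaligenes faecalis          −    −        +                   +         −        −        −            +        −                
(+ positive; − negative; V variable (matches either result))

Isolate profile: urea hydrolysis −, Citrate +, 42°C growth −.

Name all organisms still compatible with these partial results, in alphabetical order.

Citrate +: all 9 remaining candidates are consistent.
urea hydrolysis −: all 9 remaining candidates are consistent.
42°C growth −: excludes Acinetobacter baumannii, Burkholderia pseudomallei, Pseudomonas aeruginosa — 6 left.

Achromobacter xylosoxidans, Acinetobacter lwoffii, Alcaligenes faecalis, Pseudomonas fluorescens, Pseudomonas putida, Stenotrophomonas maltophilia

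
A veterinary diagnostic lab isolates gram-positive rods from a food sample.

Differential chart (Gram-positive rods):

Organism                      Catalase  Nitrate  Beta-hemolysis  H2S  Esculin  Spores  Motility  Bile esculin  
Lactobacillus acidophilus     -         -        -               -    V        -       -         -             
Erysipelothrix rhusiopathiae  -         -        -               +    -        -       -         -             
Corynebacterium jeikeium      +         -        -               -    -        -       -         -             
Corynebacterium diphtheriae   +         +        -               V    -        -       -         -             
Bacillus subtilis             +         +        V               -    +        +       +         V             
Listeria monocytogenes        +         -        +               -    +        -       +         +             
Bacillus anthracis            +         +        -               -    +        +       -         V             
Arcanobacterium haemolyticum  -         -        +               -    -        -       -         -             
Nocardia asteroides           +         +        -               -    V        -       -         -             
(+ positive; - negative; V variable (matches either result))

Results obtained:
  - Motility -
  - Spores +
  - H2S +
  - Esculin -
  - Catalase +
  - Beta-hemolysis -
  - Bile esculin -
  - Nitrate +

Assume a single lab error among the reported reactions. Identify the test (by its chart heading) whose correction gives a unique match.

As reported, no row in the chart matches all 8 reactions.
Reversing Nitrate → still no organism matches.
Reversing Beta-hemolysis → still no organism matches.
Reversing H2S → still no organism matches.
Reversing Motility → still no organism matches.
Reversing Catalase → still no organism matches.
Reversing Bile esculin → still no organism matches.
Reversing Esculin → still no organism matches.
Reversing Spores (to -) → unique match: Corynebacterium diphtheriae.

Spores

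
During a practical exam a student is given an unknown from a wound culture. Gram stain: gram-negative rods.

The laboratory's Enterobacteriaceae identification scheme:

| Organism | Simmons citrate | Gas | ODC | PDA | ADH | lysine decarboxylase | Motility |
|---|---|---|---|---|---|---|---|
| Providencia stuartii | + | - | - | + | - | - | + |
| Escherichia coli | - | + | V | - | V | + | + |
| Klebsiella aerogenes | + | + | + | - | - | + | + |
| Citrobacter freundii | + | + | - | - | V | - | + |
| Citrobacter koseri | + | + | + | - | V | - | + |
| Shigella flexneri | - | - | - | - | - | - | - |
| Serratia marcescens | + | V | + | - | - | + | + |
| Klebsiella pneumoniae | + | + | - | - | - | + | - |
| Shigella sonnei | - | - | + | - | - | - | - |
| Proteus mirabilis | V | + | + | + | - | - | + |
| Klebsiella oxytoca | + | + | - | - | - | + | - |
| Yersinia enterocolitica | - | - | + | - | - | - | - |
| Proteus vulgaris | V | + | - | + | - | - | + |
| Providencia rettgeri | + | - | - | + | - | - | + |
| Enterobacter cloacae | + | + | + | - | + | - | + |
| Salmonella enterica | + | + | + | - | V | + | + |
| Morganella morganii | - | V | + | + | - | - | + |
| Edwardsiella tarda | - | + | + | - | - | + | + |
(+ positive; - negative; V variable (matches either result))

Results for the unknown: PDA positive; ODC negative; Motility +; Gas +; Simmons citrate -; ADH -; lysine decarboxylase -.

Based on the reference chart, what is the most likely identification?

ODC -: excludes 10 organisms — 8 left.
PDA +: excludes 5 organisms — 3 left.
ADH -: all 3 remaining candidates are consistent.
Simmons citrate -: excludes Providencia stuartii, Providencia rettgeri — 1 left.
lysine decarboxylase -: the one remaining candidate is consistent.
Motility +: the one remaining candidate is consistent.
Gas +: the one remaining candidate is consistent.

Proteus vulgaris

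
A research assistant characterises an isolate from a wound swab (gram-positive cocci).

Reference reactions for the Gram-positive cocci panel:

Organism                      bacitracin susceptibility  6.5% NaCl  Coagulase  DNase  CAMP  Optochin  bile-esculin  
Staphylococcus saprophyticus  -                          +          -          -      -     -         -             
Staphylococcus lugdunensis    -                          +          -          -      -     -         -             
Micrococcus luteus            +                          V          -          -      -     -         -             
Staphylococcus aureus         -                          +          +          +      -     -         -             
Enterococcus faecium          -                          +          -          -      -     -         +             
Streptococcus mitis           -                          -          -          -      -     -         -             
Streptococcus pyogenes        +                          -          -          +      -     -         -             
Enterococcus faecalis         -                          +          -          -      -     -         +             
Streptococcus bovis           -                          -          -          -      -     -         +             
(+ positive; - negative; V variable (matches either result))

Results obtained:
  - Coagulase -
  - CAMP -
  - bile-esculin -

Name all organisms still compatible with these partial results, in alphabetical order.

CAMP -: all 9 remaining candidates are consistent.
Coagulase -: excludes Staphylococcus aureus — 8 left.
bile-esculin -: excludes Enterococcus faecium, Enterococcus faecalis, Streptococcus bovis — 5 left.

Micrococcus luteus, Staphylococcus lugdunensis, Staphylococcus saprophyticus, Streptococcus mitis, Streptococcus pyogenes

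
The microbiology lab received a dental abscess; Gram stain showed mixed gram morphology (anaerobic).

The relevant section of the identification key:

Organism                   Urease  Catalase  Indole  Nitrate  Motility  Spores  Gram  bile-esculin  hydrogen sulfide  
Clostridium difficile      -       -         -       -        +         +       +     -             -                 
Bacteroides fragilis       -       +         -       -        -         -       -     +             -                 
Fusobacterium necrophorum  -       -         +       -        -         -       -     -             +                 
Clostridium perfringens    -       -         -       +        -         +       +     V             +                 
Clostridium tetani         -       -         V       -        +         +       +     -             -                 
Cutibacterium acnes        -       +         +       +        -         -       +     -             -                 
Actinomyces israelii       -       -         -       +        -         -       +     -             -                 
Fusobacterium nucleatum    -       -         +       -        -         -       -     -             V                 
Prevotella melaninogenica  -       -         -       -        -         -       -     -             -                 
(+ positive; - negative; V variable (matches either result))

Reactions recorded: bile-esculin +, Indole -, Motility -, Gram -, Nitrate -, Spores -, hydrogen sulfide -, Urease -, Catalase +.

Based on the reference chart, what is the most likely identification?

Motility -: excludes Clostridium difficile, Clostridium tetani — 7 left.
Gram -: excludes Clostridium perfringens, Cutibacterium acnes, Actinomyces israelii — 4 left.
hydrogen sulfide -: excludes Fusobacterium necrophorum — 3 left.
Urease -: all 3 remaining candidates are consistent.
Spores -: all 3 remaining candidates are consistent.
Indole -: excludes Fusobacterium nucleatum — 2 left.
Catalase +: excludes Prevotella melaninogenica — 1 left.
bile-esculin +: the one remaining candidate is consistent.
Nitrate -: the one remaining candidate is consistent.

Bacteroides fragilis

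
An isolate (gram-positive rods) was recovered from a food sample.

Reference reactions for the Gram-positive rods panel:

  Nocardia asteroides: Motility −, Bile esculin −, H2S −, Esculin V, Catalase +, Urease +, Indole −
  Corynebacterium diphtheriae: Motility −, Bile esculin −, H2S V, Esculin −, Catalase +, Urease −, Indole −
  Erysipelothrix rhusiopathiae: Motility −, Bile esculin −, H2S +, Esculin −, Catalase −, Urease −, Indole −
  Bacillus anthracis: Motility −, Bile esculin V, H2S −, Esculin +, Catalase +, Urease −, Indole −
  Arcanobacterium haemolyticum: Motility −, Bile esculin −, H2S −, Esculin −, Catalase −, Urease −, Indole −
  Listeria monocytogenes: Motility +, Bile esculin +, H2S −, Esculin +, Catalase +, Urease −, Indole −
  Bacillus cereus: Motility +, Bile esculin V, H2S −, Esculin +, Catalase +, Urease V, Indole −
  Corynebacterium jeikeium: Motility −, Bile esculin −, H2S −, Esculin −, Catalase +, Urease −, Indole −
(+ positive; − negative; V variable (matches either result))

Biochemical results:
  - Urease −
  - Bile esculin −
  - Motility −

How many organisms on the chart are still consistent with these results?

5

Bile esculin −: excludes Listeria monocytogenes — 7 left.
Urease −: excludes Nocardia asteroides — 6 left.
Motility −: excludes Bacillus cereus — 5 left.
Still consistent: Arcanobacterium haemolyticum, Bacillus anthracis, Corynebacterium diphtheriae, Corynebacterium jeikeium, Erysipelothrix rhusiopathiae.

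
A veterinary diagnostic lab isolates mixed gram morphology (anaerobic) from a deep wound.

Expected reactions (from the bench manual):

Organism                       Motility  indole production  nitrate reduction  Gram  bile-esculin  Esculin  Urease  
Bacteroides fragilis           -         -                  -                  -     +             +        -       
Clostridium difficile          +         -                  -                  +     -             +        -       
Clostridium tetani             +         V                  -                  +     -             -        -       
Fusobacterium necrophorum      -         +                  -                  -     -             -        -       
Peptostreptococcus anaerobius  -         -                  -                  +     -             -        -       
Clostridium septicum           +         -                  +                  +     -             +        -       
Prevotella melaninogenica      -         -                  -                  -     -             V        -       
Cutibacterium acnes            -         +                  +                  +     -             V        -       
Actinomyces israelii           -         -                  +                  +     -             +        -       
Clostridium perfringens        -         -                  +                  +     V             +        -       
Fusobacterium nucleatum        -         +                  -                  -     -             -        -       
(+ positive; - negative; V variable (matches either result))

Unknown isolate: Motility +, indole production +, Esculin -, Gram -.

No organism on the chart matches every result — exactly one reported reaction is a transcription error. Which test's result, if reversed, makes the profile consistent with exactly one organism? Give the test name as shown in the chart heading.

As reported, no row in the chart matches all 4 reactions.
Reversing Gram (to +) → unique match: Clostridium tetani.
Reversing Esculin → still no organism matches.
Reversing indole production → still no organism matches.
Reversing Motility → 2 organisms match (not unique).

Gram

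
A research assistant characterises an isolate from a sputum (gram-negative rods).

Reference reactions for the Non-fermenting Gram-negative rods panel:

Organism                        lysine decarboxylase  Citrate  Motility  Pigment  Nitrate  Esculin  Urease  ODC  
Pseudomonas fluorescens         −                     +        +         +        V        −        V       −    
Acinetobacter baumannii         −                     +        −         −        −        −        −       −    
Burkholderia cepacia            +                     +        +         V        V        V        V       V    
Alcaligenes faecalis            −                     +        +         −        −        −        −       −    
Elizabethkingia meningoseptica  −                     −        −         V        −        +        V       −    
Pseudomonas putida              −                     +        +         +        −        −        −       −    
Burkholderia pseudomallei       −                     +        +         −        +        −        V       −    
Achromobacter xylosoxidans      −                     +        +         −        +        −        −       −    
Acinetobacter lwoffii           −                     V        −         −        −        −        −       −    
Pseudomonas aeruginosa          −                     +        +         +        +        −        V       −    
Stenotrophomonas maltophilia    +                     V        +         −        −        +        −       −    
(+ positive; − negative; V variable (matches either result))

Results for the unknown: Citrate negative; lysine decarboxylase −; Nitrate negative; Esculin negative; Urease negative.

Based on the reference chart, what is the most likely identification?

Nitrate −: excludes Burkholderia pseudomallei, Achromobacter xylosoxidans, Pseudomonas aeruginosa — 8 left.
Esculin −: excludes Elizabethkingia meningoseptica, Stenotrophomonas maltophilia — 6 left.
Urease −: all 6 remaining candidates are consistent.
Citrate −: excludes 5 organisms — 1 left.
lysine decarboxylase −: the one remaining candidate is consistent.

Acinetobacter lwoffii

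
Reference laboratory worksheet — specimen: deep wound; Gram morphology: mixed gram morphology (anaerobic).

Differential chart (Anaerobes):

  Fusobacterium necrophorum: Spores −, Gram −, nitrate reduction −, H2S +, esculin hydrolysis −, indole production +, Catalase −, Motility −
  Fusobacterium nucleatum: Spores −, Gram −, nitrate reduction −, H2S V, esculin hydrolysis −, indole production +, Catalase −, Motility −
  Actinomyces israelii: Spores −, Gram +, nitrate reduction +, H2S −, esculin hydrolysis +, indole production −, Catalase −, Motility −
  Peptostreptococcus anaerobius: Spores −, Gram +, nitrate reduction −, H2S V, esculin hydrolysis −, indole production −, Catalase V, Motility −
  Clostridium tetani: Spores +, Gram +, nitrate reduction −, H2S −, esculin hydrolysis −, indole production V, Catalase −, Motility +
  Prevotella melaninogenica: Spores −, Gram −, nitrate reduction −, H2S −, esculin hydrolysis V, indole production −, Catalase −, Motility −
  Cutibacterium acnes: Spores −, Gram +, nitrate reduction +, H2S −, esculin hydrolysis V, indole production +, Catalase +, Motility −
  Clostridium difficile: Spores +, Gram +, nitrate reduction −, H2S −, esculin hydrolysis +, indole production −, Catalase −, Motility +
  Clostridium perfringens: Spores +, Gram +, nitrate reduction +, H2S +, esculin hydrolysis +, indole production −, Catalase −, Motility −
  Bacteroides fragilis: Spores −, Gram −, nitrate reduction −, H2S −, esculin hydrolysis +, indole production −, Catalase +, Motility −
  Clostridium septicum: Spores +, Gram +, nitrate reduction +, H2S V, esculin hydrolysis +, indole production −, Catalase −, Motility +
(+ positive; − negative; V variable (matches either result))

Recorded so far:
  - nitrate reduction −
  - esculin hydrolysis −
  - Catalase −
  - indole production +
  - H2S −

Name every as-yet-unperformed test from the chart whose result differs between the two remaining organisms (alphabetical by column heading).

indole production +: excludes 7 organisms — 4 left.
nitrate reduction −: excludes Cutibacterium acnes — 3 left.
Catalase −: all 3 remaining candidates are consistent.
esculin hydrolysis −: all 3 remaining candidates are consistent.
H2S −: excludes Fusobacterium necrophorum — 2 left.
Two candidates remain: Clostridium tetani and Fusobacterium nucleatum.
  Spores: Clostridium tetani +, Fusobacterium nucleatum − — discriminates.
  Gram: Clostridium tetani +, Fusobacterium nucleatum − — discriminates.
  Motility: Clostridium tetani +, Fusobacterium nucleatum − — discriminates.

Gram, Motility, Spores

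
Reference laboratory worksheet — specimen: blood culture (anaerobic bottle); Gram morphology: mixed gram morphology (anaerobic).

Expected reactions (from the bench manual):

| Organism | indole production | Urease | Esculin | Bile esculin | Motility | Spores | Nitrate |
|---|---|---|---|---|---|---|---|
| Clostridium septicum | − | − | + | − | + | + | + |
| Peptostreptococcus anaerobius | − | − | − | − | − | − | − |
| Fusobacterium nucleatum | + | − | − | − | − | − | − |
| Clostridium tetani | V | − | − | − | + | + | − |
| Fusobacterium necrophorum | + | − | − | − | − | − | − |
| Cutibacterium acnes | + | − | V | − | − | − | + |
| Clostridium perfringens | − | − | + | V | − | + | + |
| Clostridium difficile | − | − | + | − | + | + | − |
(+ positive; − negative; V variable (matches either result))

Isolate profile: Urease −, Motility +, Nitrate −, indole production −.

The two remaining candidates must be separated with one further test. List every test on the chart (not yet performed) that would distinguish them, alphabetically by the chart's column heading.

Esculin

Nitrate −: excludes Clostridium septicum, Cutibacterium acnes, Clostridium perfringens — 5 left.
Urease −: all 5 remaining candidates are consistent.
indole production −: excludes Fusobacterium nucleatum, Fusobacterium necrophorum — 3 left.
Motility +: excludes Peptostreptococcus anaerobius — 2 left.
Two candidates remain: Clostridium difficile and Clostridium tetani.
  Esculin: Clostridium difficile +, Clostridium tetani − — discriminates.
  Bile esculin: − vs − — same for both, does not separate.
  Spores: + vs + — same for both, does not separate.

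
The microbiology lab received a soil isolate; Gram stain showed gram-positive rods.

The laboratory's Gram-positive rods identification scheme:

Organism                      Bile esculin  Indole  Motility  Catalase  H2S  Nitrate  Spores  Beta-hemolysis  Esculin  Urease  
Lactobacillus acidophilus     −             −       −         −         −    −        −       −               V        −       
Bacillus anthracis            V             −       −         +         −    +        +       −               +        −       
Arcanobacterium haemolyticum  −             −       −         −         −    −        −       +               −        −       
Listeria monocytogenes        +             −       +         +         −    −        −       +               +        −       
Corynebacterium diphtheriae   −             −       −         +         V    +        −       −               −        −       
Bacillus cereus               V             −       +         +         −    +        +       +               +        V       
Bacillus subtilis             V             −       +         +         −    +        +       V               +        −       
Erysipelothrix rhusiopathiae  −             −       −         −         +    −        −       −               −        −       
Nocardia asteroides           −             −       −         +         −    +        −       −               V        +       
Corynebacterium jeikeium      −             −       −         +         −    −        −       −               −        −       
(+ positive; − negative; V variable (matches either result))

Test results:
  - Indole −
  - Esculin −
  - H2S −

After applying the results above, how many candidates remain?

5

Indole −: all 10 remaining candidates are consistent.
H2S −: excludes Erysipelothrix rhusiopathiae — 9 left.
Esculin −: excludes Bacillus anthracis, Listeria monocytogenes, Bacillus cereus, Bacillus subtilis — 5 left.
Still consistent: Arcanobacterium haemolyticum, Corynebacterium diphtheriae, Corynebacterium jeikeium, Lactobacillus acidophilus, Nocardia asteroides.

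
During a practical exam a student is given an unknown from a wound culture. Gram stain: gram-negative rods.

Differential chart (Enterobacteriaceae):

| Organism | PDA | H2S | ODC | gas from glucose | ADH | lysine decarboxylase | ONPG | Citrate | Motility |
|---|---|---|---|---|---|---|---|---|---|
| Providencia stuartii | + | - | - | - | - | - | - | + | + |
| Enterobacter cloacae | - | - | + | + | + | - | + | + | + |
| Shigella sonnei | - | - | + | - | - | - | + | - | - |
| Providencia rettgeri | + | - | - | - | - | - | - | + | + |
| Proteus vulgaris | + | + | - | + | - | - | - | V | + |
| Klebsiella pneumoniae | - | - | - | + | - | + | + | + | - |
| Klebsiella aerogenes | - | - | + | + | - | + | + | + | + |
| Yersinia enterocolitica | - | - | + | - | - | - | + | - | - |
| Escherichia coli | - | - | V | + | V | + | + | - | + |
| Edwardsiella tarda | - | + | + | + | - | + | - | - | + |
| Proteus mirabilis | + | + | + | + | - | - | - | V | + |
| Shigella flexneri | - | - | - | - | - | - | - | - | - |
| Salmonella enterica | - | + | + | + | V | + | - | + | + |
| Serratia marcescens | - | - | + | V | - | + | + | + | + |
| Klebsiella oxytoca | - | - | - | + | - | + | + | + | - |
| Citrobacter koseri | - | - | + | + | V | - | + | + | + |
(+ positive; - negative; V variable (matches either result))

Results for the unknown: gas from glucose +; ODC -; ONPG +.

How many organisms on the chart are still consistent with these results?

3

gas from glucose +: excludes 5 organisms — 11 left.
ONPG +: excludes Proteus vulgaris, Edwardsiella tarda, Proteus mirabilis, Salmonella enterica — 7 left.
ODC -: excludes Enterobacter cloacae, Klebsiella aerogenes, Serratia marcescens, Citrobacter koseri — 3 left.
Still consistent: Escherichia coli, Klebsiella oxytoca, Klebsiella pneumoniae.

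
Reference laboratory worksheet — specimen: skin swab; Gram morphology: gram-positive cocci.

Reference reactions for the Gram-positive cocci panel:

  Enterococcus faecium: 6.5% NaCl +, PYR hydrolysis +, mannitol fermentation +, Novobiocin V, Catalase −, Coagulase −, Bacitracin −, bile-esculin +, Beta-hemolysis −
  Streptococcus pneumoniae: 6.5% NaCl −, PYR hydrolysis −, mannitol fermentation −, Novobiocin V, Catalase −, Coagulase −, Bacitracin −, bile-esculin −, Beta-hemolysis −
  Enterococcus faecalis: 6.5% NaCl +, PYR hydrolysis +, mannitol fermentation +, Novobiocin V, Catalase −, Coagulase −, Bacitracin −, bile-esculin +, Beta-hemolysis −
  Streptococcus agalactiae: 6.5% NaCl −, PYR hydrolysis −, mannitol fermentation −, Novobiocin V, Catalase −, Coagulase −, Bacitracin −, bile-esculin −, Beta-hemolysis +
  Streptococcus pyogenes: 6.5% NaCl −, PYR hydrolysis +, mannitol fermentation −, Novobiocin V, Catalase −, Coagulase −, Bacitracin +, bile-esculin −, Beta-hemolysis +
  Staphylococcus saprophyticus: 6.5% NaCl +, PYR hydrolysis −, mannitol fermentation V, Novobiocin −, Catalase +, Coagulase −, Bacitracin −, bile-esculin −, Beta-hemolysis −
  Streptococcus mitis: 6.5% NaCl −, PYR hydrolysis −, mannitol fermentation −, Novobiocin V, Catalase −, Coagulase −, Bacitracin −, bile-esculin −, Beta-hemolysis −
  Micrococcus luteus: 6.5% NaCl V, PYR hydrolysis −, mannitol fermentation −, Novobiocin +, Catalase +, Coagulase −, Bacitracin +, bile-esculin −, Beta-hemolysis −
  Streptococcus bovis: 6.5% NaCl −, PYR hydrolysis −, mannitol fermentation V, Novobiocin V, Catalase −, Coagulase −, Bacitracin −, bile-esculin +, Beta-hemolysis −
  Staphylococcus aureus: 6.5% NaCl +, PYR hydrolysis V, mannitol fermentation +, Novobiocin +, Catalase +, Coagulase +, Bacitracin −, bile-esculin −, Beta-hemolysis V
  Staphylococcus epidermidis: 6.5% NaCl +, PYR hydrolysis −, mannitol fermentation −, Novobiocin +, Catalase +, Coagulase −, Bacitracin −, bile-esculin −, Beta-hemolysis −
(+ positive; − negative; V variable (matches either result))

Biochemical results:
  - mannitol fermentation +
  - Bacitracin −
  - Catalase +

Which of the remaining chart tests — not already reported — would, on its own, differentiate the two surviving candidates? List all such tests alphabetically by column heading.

mannitol fermentation +: excludes 6 organisms — 5 left.
Bacitracin −: all 5 remaining candidates are consistent.
Catalase +: excludes Enterococcus faecium, Enterococcus faecalis, Streptococcus bovis — 2 left.
Two candidates remain: Staphylococcus aureus and Staphylococcus saprophyticus.
  6.5% NaCl: + vs + — same for both, does not separate.
  PYR hydrolysis: V vs − — variable for at least one, does not separate.
  Novobiocin: Staphylococcus aureus +, Staphylococcus saprophyticus − — discriminates.
  Coagulase: Staphylococcus aureus +, Staphylococcus saprophyticus − — discriminates.
  bile-esculin: − vs − — same for both, does not separate.
  Beta-hemolysis: V vs − — variable for at least one, does not separate.

Coagulase, Novobiocin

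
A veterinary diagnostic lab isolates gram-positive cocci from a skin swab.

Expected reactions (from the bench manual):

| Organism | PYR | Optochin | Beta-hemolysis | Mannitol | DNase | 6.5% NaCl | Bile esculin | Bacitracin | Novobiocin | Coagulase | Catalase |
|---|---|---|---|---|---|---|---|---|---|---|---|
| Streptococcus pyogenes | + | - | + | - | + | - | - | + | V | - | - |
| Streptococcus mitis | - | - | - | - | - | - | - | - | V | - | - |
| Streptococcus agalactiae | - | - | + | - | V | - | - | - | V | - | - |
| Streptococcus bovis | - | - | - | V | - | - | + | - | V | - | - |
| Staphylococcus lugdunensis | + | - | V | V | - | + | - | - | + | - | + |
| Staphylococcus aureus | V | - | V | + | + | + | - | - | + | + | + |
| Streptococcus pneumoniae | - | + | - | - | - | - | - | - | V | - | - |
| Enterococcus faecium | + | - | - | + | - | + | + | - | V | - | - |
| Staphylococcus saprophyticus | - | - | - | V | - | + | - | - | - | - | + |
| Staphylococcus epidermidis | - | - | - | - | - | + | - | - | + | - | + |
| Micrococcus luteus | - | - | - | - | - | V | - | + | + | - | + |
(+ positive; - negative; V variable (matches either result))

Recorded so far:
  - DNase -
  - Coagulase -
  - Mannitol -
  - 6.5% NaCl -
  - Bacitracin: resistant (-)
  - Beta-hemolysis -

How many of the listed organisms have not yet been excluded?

Bacitracin -: excludes Streptococcus pyogenes, Micrococcus luteus — 9 left.
Coagulase -: excludes Staphylococcus aureus — 8 left.
Beta-hemolysis -: excludes Streptococcus agalactiae — 7 left.
DNase -: all 7 remaining candidates are consistent.
Mannitol -: excludes Enterococcus faecium — 6 left.
6.5% NaCl -: excludes Staphylococcus lugdunensis, Staphylococcus saprophyticus, Staphylococcus epidermidis — 3 left.
Still consistent: Streptococcus bovis, Streptococcus mitis, Streptococcus pneumoniae.

3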